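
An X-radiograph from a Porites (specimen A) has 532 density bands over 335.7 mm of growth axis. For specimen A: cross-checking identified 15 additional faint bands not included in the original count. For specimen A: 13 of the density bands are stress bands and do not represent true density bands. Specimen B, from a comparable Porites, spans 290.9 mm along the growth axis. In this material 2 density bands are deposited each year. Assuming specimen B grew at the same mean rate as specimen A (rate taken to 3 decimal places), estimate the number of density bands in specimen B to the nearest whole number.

Specimen A: correcting the raw count gives 532 − 13 + 15 = 534 true density bands.
Specimen A: 534 density bands at 2 per year is 534 / 2 = 267 years.
A: Mean rate = 335.7 mm / 267 years ≈ 1.257 mm/yr.
Specimen B: 290.9 mm / 1.257 mm per year = 231.42 years; at 2 density bands per year that is 231.42 × 2 ≈ 463 density bands.

463 density bands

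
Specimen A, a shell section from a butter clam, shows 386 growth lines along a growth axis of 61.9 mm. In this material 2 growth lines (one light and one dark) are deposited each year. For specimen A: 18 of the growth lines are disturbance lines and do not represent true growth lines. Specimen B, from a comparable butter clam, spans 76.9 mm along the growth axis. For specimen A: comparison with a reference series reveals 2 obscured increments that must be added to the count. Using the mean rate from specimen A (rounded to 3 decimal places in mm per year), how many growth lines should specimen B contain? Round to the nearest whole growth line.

459 growth lines

Specimen A: true growth line count = 386 − 18 + 2 = 370.
Specimen A: with 2 growth lines per year, 370 / 2 = 185 years.
A: 61.9 mm over 185 years gives 61.9 / 185 ≈ 0.335 mm per year.
For B, 76.9 / 0.335 = 229.55 years; at 2 growth lines per year that is 229.55 × 2 ≈ 459 growth lines.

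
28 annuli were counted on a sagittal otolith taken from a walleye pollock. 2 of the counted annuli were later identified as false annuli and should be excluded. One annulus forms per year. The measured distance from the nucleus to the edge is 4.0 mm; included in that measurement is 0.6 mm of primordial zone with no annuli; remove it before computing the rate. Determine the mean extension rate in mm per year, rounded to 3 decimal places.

0.131 mm per year

Adjusted count: 28 − 2 = 26 annuli.
Net length = 4.0 − 0.6 = 3.4 mm.
Extension rate ≈ 3.4 / 26 = 0.131 mm per year.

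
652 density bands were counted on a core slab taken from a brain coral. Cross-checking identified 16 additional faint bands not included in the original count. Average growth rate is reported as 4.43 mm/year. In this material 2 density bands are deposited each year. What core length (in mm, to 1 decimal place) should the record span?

1479.6 mm

Correcting the raw count gives 652 + 16 = 668 true density bands.
With 2 density bands per year, 668 / 2 = 334 years.
Length ≈ 4.43 × 334 = 1479.6 mm.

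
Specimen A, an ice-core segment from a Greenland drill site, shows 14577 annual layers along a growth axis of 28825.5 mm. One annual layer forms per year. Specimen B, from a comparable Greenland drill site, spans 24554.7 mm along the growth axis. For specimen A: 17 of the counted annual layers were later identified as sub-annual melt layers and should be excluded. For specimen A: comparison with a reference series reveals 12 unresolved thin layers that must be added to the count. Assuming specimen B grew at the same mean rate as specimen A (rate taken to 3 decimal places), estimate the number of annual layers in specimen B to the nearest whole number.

Specimen A: correcting the raw count gives 14577 − 17 + 12 = 14572 true annual layers.
A: 28825.5 mm over 14572 years gives 28825.5 / 14572 ≈ 1.978 mm per year.
For B, 24554.7 / 1.978 = 12413.90 years ≈ 12414 annual layers.

12414 annual layers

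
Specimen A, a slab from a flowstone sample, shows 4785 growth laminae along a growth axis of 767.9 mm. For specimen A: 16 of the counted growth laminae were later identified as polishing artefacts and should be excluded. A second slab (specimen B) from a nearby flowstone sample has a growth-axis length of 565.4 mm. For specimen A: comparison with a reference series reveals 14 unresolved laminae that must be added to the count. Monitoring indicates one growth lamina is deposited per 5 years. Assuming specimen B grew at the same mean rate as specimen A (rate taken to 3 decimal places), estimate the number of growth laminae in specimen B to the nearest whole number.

Specimen A: after corrections the count is 4785 − 16 + 14 = 4783 growth laminae.
Specimen A: multiplying by 5 years per growth lamina: 4783 × 5 = 23915 years.
A: Extension rate ≈ 767.9 / 23915 = 0.032 mm/year.
B spans 565.4 / 0.032 = 17668.75 years; at 5 years per growth lamina that is 17668.75 / 5 ≈ 3534 growth laminae.

3534 growth laminae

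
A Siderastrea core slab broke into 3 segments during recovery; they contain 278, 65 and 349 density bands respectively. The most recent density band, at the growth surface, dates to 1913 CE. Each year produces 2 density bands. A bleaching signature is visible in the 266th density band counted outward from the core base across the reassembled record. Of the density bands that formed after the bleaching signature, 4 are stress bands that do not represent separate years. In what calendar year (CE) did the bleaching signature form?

Total density bands = 278 + 65 + 349 = 692.
The bleaching signature sits at density band 266 from the core base, so 692 − 266 = 426 density bands formed after it.
426 − 4 false = 422 true density bands after the bleaching signature.
422 density bands at 2 per year is 422 / 2 = 211 years.
The density band at the growth surface is 1913 CE, so the bleaching signature dates to 1913 − 211 = 1702 CE.

1702 CE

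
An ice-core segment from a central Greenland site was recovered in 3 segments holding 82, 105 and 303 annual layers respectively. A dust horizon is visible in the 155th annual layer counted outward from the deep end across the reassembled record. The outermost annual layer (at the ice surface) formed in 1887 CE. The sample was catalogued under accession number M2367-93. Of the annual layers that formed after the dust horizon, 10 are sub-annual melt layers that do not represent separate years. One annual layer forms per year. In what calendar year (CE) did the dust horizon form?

Total annual layers = 82 + 105 + 303 = 490.
490 − 155 = 335 annual layers lie beyond the dust horizon toward the ice surface.
335 − 10 false = 325 true annual layers after the dust horizon.
1887 − 325 = 1562 CE.

1562 CE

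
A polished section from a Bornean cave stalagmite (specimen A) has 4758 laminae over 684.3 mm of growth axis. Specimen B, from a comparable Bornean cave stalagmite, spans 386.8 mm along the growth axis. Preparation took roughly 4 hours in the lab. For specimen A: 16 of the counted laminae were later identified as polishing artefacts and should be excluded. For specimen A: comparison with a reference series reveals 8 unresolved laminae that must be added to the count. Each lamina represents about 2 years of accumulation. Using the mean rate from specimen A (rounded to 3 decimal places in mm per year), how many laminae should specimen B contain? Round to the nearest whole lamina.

Specimen A: after corrections the count is 4758 − 16 + 8 = 4750 laminae.
Specimen A: multiplying by 2 years per lamina: 4750 × 2 = 9500 years.
A: Extension rate ≈ 684.3 / 9500 = 0.072 mm/yr.
Specimen B: 386.8 mm / 0.072 mm per year = 5372.22 years; at 2 years per lamina that is 5372.22 / 2 ≈ 2686 laminae.

2686 laminae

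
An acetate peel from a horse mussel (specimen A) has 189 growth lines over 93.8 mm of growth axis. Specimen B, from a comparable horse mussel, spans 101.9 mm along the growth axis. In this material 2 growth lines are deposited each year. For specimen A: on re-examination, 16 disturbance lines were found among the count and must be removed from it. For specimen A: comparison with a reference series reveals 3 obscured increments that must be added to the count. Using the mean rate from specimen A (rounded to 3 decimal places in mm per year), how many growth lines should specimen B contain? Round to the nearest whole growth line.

Specimen A: true growth line count = 189 − 16 + 3 = 176.
Specimen A: 176 growth lines at 2 per year is 176 / 2 = 88 years.
A: Extension rate ≈ 93.8 / 88 = 1.066 mm per year.
B spans 101.9 / 1.066 = 95.59 years; at 2 growth lines per year that is 95.59 × 2 ≈ 191 growth lines.

191 growth lines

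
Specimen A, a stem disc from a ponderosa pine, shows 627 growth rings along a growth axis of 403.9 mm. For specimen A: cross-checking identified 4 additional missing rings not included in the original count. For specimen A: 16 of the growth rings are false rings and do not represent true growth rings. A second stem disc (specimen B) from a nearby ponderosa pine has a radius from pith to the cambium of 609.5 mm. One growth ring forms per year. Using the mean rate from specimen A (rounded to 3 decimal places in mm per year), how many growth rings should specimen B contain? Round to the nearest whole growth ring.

928 growth rings

Specimen A: adjusted count: 627 − 16 + 4 = 615 growth rings.
A: Extension rate ≈ 403.9 / 615 = 0.657 mm per year.
Specimen B: 609.5 mm / 0.657 mm per year = 927.70 years ≈ 928 growth rings.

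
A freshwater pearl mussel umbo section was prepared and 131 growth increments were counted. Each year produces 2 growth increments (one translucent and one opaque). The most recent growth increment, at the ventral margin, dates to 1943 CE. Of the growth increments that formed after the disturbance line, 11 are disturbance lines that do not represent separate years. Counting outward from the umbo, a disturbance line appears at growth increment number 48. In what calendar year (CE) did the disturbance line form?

1907 CE

Between growth increment 48 and the ventral margin there are 131 − 48 = 83 growth increments.
83 − 11 false = 72 true growth increments after the disturbance line.
72 growth increments at 2 per year is 72 / 2 = 36 years.
Counting back 36 years from 1943 CE places the disturbance line in 1943 − 36 = 1907 CE.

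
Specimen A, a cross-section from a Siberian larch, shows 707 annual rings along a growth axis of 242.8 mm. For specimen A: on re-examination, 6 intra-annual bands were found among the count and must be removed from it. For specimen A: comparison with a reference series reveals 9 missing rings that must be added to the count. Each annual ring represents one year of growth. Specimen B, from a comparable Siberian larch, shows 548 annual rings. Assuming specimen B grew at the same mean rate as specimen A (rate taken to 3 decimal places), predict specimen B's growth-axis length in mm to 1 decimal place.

Specimen A: true annual ring count = 707 − 6 + 9 = 710.
A: Mean rate = 242.8 mm / 710 years ≈ 0.342 mm/yr.
B's length ≈ 0.342 × 548 = 187.4 mm.

187.4 mm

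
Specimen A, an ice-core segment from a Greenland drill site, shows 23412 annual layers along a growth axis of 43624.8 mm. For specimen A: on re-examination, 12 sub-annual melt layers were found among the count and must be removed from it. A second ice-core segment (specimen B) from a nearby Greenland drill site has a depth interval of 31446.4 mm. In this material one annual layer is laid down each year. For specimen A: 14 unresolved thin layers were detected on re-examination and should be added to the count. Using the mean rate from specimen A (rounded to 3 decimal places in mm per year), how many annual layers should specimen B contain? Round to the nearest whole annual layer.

Specimen A: adjusted count: 23412 − 12 + 14 = 23414 annual layers.
A: Extension rate ≈ 43624.8 / 23414 = 1.863 mm/yr.
For B, 31446.4 / 1.863 = 16879.44 years ≈ 16879 annual layers.

16879 annual layers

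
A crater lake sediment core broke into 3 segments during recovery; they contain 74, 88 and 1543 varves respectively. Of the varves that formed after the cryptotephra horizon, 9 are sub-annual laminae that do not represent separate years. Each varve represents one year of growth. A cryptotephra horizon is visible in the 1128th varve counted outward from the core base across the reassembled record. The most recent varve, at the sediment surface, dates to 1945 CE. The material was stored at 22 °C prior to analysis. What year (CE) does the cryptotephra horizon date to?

1377 CE

Total varves = 74 + 88 + 1543 = 1705.
1705 − 1128 = 577 varves lie beyond the cryptotephra horizon toward the sediment surface.
Excluding 9 false varves: 577 − 9 = 568.
The varve at the sediment surface is 1945 CE, so the cryptotephra horizon dates to 1945 − 568 = 1377 CE.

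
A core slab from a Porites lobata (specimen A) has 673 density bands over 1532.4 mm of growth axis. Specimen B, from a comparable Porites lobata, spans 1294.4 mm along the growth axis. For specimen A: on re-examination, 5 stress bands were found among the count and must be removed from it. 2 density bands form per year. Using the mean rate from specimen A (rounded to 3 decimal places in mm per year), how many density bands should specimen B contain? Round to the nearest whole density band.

564 density bands

Specimen A: correcting the raw count gives 673 − 5 = 668 true density bands.
Specimen A: 668 density bands at 2 per year is 668 / 2 = 334 years.
A: 1532.4 mm over 334 years gives 1532.4 / 334 ≈ 4.588 mm/year.
Specimen B: 1294.4 mm / 4.588 mm per year = 282.13 years; at 2 density bands per year that is 282.13 × 2 ≈ 564 density bands.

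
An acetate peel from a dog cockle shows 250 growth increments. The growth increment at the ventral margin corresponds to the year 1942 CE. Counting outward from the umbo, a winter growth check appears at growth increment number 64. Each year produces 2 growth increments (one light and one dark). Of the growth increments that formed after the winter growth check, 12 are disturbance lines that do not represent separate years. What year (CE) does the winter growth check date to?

The winter growth check sits at growth increment 64 from the umbo, so 250 − 64 = 186 growth increments formed after it.
186 − 12 false = 174 true growth increments after the winter growth check.
Dividing by 2 growth increments per year: 174 / 2 = 87 years.
1942 − 87 = 1855 CE.

1855 CE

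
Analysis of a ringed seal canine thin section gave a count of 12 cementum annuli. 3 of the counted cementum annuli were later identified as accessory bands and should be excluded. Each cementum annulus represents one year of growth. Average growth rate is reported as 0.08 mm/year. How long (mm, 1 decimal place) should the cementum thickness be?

True cementum annulus count = 12 − 3 = 9.
Predicted length = 0.08 mm/year × 9 years = 0.7 mm.

0.7 mm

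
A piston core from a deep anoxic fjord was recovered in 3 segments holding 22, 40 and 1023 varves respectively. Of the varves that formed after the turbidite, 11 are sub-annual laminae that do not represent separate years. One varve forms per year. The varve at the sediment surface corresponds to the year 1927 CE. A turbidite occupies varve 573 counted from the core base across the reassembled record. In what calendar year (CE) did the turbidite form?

Total varves = 22 + 40 + 1023 = 1085.
The turbidite sits at varve 573 from the core base, so 1085 − 573 = 512 varves formed after it.
Excluding 11 false varves: 512 − 11 = 501.
Counting back 501 years from 1927 CE places the turbidite in 1927 − 501 = 1426 CE.

1426 CE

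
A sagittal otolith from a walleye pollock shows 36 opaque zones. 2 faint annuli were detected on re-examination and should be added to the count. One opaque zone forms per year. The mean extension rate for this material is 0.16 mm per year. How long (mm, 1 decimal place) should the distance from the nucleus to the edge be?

Correcting the raw count gives 36 + 2 = 38 true opaque zones.
Predicted length = 0.16 mm/year × 38 years = 6.1 mm.

6.1 mm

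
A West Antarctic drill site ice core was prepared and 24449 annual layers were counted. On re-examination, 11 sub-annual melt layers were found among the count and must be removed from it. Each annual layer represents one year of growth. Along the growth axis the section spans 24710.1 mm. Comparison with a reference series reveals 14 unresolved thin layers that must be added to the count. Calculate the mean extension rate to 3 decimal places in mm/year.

1.011 mm/year

Correcting the raw count gives 24449 − 11 + 14 = 24452 true annual layers.
Extension rate ≈ 24710.1 / 24452 = 1.011 mm/year.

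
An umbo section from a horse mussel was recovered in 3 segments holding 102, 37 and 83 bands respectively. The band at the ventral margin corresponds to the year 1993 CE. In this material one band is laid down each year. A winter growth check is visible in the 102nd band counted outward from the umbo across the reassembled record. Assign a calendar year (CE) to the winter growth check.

1873 CE

Total bands = 102 + 37 + 83 = 222.
The winter growth check sits at band 102 from the umbo, so 222 − 102 = 120 bands formed after it.
Counting back 120 years from 1993 CE places the winter growth check in 1993 − 120 = 1873 CE.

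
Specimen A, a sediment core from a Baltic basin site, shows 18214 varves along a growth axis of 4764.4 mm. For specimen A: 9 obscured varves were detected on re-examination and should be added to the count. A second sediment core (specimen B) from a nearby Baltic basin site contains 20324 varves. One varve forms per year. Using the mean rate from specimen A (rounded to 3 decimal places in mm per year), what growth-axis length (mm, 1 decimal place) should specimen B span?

Specimen A: correcting the raw count gives 18214 + 9 = 18223 true varves.
A: 4764.4 mm over 18223 years gives 4764.4 / 18223 ≈ 0.261 mm/year.
B's length ≈ 0.261 × 20324 = 5304.6 mm.

5304.6 mm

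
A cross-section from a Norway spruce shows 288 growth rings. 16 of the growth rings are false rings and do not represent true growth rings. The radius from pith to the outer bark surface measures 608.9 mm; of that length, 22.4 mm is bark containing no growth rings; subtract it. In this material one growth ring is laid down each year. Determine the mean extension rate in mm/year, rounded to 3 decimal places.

2.156 mm/year

True growth ring count = 288 − 16 = 272.
Net length = 608.9 − 22.4 = 586.5 mm.
Mean rate = 586.5 mm / 272 years ≈ 2.156 mm/year.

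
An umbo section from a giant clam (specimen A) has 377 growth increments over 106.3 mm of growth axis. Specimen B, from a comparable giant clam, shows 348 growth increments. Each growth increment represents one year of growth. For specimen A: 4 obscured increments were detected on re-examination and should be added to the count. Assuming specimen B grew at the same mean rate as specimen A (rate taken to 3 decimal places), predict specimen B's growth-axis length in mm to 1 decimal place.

Specimen A: adjusted count: 377 + 4 = 381 growth increments.
A: Extension rate ≈ 106.3 / 381 = 0.279 mm per year.
Length of B = 0.279 × 348 = 97.1 mm.

97.1 mm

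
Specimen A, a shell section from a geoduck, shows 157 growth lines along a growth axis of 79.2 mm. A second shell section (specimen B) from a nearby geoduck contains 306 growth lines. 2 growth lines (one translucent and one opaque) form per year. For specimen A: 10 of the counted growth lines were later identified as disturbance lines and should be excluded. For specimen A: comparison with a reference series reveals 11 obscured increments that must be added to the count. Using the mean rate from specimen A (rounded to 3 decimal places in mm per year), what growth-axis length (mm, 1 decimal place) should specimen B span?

Specimen A: correcting the raw count gives 157 − 10 + 11 = 158 true growth lines.
Specimen A: dividing by 2 growth lines per year: 158 / 2 = 79 years.
A: Mean rate = 79.2 mm / 79 years ≈ 1.003 mm/year.
Specimen B: dividing by 2 growth lines per year: 306 / 2 = 153 years. For B, 1.003 mm/year × 153 years = 153.5 mm.

153.5 mm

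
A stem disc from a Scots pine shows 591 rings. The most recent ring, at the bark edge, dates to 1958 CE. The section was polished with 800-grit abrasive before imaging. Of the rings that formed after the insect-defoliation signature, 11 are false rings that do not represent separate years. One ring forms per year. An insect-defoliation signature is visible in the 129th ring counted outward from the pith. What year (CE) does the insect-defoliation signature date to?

1507 CE

591 − 129 = 462 rings lie beyond the insect-defoliation signature toward the bark edge.
Excluding 11 false rings: 462 − 11 = 451.
The ring at the bark edge is 1958 CE, so the insect-defoliation signature dates to 1958 − 451 = 1507 CE.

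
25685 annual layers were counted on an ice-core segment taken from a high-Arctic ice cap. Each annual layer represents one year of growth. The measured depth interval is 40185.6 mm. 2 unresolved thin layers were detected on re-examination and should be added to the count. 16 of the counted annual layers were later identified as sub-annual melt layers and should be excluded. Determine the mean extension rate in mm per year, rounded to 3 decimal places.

1.565 mm per year

Adjusted count: 25685 − 16 + 2 = 25671 annual layers.
Mean rate = 40185.6 mm / 25671 years ≈ 1.565 mm per year.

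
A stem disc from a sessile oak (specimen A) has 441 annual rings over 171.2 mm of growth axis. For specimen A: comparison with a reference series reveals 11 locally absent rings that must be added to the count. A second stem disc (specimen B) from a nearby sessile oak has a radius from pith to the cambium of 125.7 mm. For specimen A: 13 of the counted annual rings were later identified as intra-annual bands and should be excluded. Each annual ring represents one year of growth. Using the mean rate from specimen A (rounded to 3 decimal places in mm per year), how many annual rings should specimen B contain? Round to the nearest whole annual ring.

Specimen A: correcting the raw count gives 441 − 13 + 11 = 439 true annual rings.
A: Mean rate = 171.2 mm / 439 years ≈ 0.390 mm/year.
B spans 125.7 / 0.390 = 322.31 years ≈ 322 annual rings.

322 annual rings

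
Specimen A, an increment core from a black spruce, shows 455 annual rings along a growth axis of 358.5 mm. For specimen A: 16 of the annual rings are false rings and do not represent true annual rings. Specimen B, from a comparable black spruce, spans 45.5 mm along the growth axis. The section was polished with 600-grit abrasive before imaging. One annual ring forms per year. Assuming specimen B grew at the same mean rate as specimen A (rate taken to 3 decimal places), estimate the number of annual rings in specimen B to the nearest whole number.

56 annual rings

Specimen A: correcting the raw count gives 455 − 16 = 439 true annual rings.
A: 358.5 mm over 439 years gives 358.5 / 439 ≈ 0.817 mm per year.
B spans 45.5 / 0.817 = 55.69 years ≈ 56 annual rings.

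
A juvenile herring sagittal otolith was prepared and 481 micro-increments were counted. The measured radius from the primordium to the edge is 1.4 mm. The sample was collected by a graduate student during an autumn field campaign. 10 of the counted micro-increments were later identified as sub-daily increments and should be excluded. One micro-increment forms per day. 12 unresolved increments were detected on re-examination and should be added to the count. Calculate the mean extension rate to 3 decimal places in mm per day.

0.003 mm per day

Correcting the raw count gives 481 − 10 + 12 = 483 true micro-increments.
Extension rate ≈ 1.4 / 483 = 0.003 mm per day.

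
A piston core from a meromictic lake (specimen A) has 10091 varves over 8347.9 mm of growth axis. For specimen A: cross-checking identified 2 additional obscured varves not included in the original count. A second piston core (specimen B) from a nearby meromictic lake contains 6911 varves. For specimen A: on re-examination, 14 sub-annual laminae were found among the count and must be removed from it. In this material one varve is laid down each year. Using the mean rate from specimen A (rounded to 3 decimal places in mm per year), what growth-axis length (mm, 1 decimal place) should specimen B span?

5722.3 mm

Specimen A: adjusted count: 10091 − 14 + 2 = 10079 varves.
A: 8347.9 mm over 10079 years gives 8347.9 / 10079 ≈ 0.828 mm/year.
For B, 0.828 mm/year × 6911 years = 5722.3 mm.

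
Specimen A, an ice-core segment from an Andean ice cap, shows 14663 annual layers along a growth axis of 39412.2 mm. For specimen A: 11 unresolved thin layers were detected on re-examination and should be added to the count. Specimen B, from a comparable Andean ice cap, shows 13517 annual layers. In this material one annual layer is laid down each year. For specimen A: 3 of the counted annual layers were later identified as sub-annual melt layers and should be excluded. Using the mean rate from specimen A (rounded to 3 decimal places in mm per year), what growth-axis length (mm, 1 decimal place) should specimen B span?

Specimen A: true annual layer count = 14663 − 3 + 11 = 14671.
A: Extension rate ≈ 39412.2 / 14671 = 2.686 mm/yr.
B's length ≈ 2.686 × 13517 = 36306.7 mm.

36306.7 mm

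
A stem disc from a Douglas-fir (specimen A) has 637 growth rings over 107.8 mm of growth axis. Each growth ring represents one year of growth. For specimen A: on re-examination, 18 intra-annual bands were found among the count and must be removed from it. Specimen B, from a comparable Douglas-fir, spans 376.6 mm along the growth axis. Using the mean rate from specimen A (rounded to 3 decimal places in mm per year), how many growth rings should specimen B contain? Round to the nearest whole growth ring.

Specimen A: correcting the raw count gives 637 − 18 = 619 true growth rings.
A: Extension rate ≈ 107.8 / 619 = 0.174 mm/year.
For B, 376.6 / 0.174 = 2164.37 years ≈ 2164 growth rings.

2164 growth rings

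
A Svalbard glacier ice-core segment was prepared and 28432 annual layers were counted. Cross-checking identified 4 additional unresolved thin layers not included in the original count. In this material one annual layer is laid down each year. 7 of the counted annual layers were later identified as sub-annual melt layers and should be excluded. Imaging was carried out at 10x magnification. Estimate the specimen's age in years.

Correcting the raw count gives 28432 − 7 + 4 = 28429 true annual layers.
With a one-to-one annual layer periodicity this is 28429 years.

28429 years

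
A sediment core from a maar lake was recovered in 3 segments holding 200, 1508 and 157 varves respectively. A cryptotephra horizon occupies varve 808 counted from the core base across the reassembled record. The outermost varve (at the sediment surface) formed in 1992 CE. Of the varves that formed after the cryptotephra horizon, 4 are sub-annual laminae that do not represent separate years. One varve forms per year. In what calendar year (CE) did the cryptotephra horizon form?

939 CE

Total varves = 200 + 1508 + 157 = 1865.
Between varve 808 and the sediment surface there are 1865 − 808 = 1057 varves.
Excluding 4 false varves: 1057 − 4 = 1053.
Counting back 1053 years from 1992 CE places the cryptotephra horizon in 1992 − 1053 = 939 CE.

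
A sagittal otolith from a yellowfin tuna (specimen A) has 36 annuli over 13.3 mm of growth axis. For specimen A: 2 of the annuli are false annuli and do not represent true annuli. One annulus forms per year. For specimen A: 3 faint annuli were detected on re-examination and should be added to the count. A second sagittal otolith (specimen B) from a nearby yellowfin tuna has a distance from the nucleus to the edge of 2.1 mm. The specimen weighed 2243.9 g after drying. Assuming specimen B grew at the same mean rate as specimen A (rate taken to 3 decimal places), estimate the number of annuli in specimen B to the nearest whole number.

Specimen A: correcting the raw count gives 36 − 2 + 3 = 37 true annuli.
A: Extension rate ≈ 13.3 / 37 = 0.359 mm/year.
Specimen B: 2.1 mm / 0.359 mm per year = 5.85 years ≈ 6 annuli.

6 annuli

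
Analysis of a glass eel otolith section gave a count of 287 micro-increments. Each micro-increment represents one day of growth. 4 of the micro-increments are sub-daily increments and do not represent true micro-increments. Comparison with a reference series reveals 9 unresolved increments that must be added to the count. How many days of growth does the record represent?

292 days

Adjusted count: 287 − 4 + 9 = 292 micro-increments.
With a one-to-one micro-increment periodicity this is 292 days.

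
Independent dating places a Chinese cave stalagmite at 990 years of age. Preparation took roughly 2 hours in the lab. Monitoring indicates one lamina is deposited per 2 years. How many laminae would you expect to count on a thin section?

One lamina every 2 years means 990 / 2 = 495 laminae.
So 495 laminae should be present.

495 laminae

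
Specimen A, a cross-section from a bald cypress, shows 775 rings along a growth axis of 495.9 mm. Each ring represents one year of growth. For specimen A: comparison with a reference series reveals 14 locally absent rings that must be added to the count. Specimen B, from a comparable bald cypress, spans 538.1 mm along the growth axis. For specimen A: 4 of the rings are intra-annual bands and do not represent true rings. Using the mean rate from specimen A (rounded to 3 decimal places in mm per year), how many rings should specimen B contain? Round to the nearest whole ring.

Specimen A: true ring count = 775 − 4 + 14 = 785.
A: Mean rate = 495.9 mm / 785 years ≈ 0.632 mm per year.
For B, 538.1 / 0.632 = 851.42 years ≈ 851 rings.

851 rings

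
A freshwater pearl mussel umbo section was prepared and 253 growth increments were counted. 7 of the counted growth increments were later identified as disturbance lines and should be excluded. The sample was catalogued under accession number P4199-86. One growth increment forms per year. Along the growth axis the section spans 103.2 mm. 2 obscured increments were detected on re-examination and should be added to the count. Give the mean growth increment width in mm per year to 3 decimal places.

0.416 mm per year

True growth increment count = 253 − 7 + 2 = 248.
Mean rate = 103.2 mm / 248 years ≈ 0.416 mm per year.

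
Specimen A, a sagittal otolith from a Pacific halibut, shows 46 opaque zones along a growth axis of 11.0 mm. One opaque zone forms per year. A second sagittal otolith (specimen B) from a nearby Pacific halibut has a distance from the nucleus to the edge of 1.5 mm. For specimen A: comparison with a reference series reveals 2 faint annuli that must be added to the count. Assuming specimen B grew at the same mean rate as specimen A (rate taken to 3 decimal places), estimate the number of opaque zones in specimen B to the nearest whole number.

7 opaque zones

Specimen A: true opaque zone count = 46 + 2 = 48.
A: Extension rate ≈ 11.0 / 48 = 0.229 mm/yr.
Specimen B: 1.5 mm / 0.229 mm per year = 6.55 years ≈ 7 opaque zones.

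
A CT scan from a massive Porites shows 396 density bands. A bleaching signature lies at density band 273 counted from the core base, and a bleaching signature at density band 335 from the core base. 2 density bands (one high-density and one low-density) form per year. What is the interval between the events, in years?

335 − 273 = 62 density bands lie between the two events.
Dividing by 2 density bands per year: 62 / 2 = 31 years.

31 years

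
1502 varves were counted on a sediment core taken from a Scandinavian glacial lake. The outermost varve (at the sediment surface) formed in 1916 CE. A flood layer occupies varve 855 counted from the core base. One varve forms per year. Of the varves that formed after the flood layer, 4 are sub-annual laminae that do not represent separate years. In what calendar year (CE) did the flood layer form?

The flood layer sits at varve 855 from the core base, so 1502 − 855 = 647 varves formed after it.
Removing the 4 false varves leaves 647 − 4 = 643 true varves beyond the flood layer.
1916 − 643 = 1273 CE.

1273 CE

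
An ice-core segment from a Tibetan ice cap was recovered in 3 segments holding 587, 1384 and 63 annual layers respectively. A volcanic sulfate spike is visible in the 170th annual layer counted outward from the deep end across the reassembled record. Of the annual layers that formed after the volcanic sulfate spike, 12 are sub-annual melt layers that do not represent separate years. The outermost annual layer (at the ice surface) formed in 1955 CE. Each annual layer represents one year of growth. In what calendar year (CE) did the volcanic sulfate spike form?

103 CE

Total annual layers = 587 + 1384 + 63 = 2034.
The volcanic sulfate spike sits at annual layer 170 from the deep end, so 2034 − 170 = 1864 annual layers formed after it.
Removing the 12 false annual layers leaves 1864 − 12 = 1852 true annual layers beyond the volcanic sulfate spike.
The annual layer at the ice surface is 1955 CE, so the volcanic sulfate spike dates to 1955 − 1852 = 103 CE.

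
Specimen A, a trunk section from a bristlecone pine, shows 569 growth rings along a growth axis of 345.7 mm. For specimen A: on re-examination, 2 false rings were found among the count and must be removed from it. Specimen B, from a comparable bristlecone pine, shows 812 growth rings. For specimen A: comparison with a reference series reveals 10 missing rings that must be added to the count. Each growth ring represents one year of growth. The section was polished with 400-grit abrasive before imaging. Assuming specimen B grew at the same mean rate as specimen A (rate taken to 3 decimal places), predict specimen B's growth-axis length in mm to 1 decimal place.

486.4 mm

Specimen A: adjusted count: 569 − 2 + 10 = 577 growth rings.
A: Extension rate ≈ 345.7 / 577 = 0.599 mm/yr.
For B, 0.599 mm/year × 812 years = 486.4 mm.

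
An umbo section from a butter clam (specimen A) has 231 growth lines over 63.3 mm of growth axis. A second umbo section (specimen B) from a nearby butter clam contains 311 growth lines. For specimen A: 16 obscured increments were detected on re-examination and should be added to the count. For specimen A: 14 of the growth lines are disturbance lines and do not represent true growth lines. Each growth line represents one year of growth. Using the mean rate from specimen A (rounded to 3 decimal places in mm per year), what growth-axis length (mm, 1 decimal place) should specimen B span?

84.6 mm

Specimen A: after corrections the count is 231 − 14 + 16 = 233 growth lines.
A: Extension rate ≈ 63.3 / 233 = 0.272 mm/year.
Length of B = 0.272 × 311 = 84.6 mm.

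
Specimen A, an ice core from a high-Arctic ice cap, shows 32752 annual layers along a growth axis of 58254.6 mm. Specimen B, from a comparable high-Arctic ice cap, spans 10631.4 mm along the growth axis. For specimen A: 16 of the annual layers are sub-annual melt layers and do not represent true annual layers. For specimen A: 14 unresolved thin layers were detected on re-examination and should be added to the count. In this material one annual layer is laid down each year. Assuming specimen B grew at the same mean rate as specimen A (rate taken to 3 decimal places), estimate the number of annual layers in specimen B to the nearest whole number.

Specimen A: correcting the raw count gives 32752 − 16 + 14 = 32750 true annual layers.
A: Extension rate ≈ 58254.6 / 32750 = 1.779 mm per year.
B spans 10631.4 / 1.779 = 5976.05 years ≈ 5976 annual layers.

5976 annual layers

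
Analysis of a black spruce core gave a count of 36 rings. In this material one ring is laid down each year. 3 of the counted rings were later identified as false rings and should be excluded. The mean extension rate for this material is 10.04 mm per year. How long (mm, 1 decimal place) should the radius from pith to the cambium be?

331.3 mm

Correcting the raw count gives 36 − 3 = 33 true rings.
Length ≈ 10.04 × 33 = 331.3 mm.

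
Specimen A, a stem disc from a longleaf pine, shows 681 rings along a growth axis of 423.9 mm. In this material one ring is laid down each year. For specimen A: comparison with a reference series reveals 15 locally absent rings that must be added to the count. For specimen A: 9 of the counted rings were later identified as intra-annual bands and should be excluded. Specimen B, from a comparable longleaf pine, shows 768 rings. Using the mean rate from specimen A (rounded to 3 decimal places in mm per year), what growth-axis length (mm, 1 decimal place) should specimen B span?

Specimen A: true ring count = 681 − 9 + 15 = 687.
A: 423.9 mm over 687 years gives 423.9 / 687 ≈ 0.617 mm per year.
For B, 0.617 mm/year × 768 years = 473.9 mm.

473.9 mm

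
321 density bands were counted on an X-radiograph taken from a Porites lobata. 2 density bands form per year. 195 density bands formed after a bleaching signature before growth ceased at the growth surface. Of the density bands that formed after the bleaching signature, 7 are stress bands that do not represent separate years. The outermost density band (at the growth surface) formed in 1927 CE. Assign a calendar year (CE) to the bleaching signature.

1833 CE

There are 195 density bands younger than the bleaching signature.
Removing the 7 false density bands leaves 195 − 7 = 188 true density bands beyond the bleaching signature.
With 2 density bands per year, 188 / 2 = 94 years.
1927 − 94 = 1833 CE.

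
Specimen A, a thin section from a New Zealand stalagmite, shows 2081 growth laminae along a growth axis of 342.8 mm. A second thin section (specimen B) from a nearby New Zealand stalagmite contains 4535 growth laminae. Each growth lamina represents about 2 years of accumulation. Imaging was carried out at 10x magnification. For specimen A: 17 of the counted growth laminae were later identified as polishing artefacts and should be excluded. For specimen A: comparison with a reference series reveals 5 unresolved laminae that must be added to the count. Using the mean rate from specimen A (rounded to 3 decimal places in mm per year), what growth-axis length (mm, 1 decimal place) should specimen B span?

Specimen A: after corrections the count is 2081 − 17 + 5 = 2069 growth laminae.
Specimen A: multiplying by 2 years per growth lamina: 2069 × 2 = 4138 years.
A: 342.8 mm over 4138 years gives 342.8 / 4138 ≈ 0.083 mm/year.
Specimen B: multiplying by 2 years per growth lamina: 4535 × 2 = 9070 years. For B, 0.083 mm/year × 9070 years = 752.8 mm.

752.8 mm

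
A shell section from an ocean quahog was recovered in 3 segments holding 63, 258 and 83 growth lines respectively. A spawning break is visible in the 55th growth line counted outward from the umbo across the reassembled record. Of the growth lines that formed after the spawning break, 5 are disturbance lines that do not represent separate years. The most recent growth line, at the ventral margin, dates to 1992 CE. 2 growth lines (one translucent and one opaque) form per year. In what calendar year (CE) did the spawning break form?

1820 CE

Total growth lines = 63 + 258 + 83 = 404.
The spawning break sits at growth line 55 from the umbo, so 404 − 55 = 349 growth lines formed after it.
Removing the 5 false growth lines leaves 349 − 5 = 344 true growth lines beyond the spawning break.
344 growth lines at 2 per year is 344 / 2 = 172 years.
Counting back 172 years from 1992 CE places the spawning break in 1992 − 172 = 1820 CE.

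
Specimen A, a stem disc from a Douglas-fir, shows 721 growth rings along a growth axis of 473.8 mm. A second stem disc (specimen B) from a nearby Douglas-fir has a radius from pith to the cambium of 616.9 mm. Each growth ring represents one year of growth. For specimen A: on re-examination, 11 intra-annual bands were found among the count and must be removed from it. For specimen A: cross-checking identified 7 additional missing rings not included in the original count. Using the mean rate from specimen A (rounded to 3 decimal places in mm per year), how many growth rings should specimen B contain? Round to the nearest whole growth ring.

Specimen A: adjusted count: 721 − 11 + 7 = 717 growth rings.
A: Extension rate ≈ 473.8 / 717 = 0.661 mm/year.
B spans 616.9 / 0.661 = 933.28 years ≈ 933 growth rings.

933 growth rings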